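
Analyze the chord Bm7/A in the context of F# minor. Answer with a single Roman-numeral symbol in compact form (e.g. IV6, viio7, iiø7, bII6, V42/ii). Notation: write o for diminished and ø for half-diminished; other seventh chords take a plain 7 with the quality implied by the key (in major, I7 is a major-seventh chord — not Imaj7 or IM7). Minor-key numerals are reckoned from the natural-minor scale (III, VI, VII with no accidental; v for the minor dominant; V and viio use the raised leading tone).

Stacked in thirds the chord is B-D-F#-A: a minor seventh chord on B.
In F# minor, B is the subdominant; the diatonic minor seventh chord there is iv7.
With A in the bass the chord is in third inversion, so the figured bass is 42.

iv42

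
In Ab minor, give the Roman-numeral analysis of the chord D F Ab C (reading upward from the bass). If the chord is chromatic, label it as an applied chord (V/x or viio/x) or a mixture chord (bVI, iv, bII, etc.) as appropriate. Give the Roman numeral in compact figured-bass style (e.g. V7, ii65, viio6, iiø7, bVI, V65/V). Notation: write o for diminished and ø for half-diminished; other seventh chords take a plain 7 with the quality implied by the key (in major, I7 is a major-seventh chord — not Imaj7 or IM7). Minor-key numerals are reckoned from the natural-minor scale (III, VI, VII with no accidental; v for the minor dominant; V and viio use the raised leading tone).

viiø7/V

The pitches D-F-Ab-C form a half-diminished seventh chord rooted on D.
D sits a half step below Eb (V in Ab minor); a diminished chord there is the applied leading-tone chord of V.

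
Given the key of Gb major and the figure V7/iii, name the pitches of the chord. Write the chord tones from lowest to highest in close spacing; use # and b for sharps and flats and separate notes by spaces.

F A C Eb

V7/iii is a secondary dominant — the dominant seventh of iii. iii in Gb major is Bb, so the applied chord's root is F, a perfect fifth above.
Building a dominant seventh chord on F gives F-A-C-Eb.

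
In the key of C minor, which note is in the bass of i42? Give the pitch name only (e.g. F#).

Bb

i in C minor has root C; the chord is C-Eb-G-Bb.
The figure 42 means third inversion — the seventh is in the bass.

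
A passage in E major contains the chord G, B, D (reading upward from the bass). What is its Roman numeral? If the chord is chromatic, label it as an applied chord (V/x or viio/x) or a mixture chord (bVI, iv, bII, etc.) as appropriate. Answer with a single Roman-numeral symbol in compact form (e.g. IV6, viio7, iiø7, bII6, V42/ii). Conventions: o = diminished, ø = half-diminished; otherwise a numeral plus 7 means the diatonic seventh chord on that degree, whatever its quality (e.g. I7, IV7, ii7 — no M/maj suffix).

The pitches G-B-D form a major triad rooted on G.
G is the lowered third degree of E major (diatonic 3 would be G#). This is a major triad on the lowered third degree, borrowed from the parallel minor.

bIII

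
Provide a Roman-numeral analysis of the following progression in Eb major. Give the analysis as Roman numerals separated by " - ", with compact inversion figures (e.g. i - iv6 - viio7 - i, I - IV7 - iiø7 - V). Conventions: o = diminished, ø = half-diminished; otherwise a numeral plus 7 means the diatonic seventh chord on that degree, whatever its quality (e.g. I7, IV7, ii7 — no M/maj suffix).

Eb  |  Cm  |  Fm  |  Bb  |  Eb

Eb: root Eb is the tonic; major triad there is I.
Cm: root C is the submediant; minor triad there is vi.
Fm: root F is the supertonic; minor triad there is ii.
Bb: root Bb is the dominant; major triad there is V.
Eb has root Eb, degree 1 in Eb major, so I.

I - vi - ii - V - I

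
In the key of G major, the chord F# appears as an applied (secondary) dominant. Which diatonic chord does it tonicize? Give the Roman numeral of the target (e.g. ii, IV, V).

iii

The chord is a major triad on F#.
A dominant resolves down a perfect fifth: F# → B. In G major, B is scale degree 3, i.e. iii.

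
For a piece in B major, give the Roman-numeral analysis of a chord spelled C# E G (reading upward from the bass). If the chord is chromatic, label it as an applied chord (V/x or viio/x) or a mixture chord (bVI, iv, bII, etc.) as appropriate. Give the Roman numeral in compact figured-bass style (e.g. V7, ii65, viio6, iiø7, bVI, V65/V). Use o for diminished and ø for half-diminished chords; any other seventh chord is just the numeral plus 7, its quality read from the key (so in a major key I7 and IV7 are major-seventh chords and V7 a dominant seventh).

The pitches C#-E-G form a diminished triad rooted on C#.
C# is the second degree of B major. This is the diminished supertonic triad, borrowed from the parallel minor.

iio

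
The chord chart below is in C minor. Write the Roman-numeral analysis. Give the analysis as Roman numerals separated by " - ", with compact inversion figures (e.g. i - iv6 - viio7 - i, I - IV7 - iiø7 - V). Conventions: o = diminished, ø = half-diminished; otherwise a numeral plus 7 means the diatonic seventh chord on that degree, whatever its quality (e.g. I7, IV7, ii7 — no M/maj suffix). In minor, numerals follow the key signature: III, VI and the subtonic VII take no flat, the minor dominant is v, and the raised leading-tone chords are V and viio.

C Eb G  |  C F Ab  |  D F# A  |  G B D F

i - iv64 - V/V - V7

C-Eb-G has root C, degree 1 in C minor, so i.
C-F-Ab has root F, degree 4 in C minor, so iv64.
D-F#-A: chromatic; D is V of V, so V/V.
G-B-D-F: root G is the dominant; dominant seventh chord there is V7.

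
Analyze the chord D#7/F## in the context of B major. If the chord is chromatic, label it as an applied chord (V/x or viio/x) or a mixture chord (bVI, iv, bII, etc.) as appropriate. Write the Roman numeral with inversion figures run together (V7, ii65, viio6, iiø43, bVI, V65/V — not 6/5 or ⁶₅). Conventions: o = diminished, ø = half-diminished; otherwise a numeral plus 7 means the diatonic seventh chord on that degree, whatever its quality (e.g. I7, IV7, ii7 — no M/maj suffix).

V65/vi

The pitches D#-F##-A#-C# form a dominant seventh chord rooted on D#.
D# is not a diatonic chord root with this quality in B major, but it lies a perfect fifth above G# (vi), so the chord functions as an applied dominant of vi.
With F## in the bass the chord is in first inversion, so the figured bass is 65.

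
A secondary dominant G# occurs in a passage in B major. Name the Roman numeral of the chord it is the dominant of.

ii

The chord is a major triad on G#.
A dominant resolves down a perfect fifth: G# → C#. In B major, C# is scale degree 2, i.e. ii.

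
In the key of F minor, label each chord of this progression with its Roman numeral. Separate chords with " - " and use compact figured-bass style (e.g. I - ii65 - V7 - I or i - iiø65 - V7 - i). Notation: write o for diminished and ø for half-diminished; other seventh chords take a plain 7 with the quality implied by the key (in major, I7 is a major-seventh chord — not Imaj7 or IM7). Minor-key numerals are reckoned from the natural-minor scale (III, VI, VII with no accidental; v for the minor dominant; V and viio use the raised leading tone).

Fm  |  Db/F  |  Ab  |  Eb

Fm: root F is the tonic; minor triad there is i.
Db/F: root Db is the submediant; major triad there is VI6.
Ab: major triad on Ab = scale degree 3 → III.
Eb: root Eb is the subtonic; major triad there is VII.

i - VI6 - III - VII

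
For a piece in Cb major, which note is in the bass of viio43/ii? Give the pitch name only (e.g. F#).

The applied chord viio43/ii is rooted on C: C-Eb-Gb-Bbb.
The figure 43 means second inversion — the fifth is in the bass.

Gb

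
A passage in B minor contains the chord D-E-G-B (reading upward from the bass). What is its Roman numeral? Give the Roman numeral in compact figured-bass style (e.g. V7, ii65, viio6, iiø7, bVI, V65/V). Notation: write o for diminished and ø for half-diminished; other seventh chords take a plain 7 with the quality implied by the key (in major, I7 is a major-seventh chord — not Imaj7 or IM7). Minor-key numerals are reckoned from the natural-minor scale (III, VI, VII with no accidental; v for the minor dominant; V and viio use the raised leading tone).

iv42

Stacked in thirds the chord is E-G-B-D: a minor seventh chord on E.
E is scale degree 4 in B minor, and a minor seventh chord on that degree is written iv7.
With D in the bass the chord is in third inversion, so the figured bass is 42.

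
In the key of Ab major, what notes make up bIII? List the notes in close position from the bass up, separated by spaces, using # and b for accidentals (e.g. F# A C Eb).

Cb Eb Gb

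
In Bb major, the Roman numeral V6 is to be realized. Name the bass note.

A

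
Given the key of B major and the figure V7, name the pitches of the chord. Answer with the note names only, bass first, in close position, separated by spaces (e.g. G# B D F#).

F# A# C# E

The numeral's case and figure indicate a dominant seventh chord. In B major its root, the fifth degree, is F#.
That chord is spelled F#-A#-C#-E.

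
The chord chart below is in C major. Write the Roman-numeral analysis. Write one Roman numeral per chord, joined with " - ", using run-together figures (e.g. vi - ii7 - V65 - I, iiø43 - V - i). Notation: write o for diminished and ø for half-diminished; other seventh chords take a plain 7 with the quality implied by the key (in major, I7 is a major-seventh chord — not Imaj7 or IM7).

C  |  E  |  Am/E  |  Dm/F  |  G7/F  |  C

I - V/vi - vi64 - ii6 - V42 - I

C: root C is the tonic; major triad there is I.
E is the secondary dominant of vi (major triad on E): V/vi.
Am/E: root A is the submediant; minor triad there is vi64.
Dm/F has root D, degree 2 in C major, so ii6.
G7/F: root G is the dominant; dominant seventh chord there is V42.
C has root C, degree 1 in C major, so I.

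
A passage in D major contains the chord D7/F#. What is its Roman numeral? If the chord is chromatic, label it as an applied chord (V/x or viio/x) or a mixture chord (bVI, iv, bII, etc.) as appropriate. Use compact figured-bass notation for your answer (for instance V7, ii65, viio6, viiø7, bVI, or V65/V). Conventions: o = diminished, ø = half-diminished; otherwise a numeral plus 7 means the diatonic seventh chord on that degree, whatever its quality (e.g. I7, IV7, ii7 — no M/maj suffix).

V65/IV

Stacked in thirds the chord is D-F#-A-C: a dominant seventh chord on D.
D is not a diatonic chord root with this quality in D major, but it lies a perfect fifth above G (IV), so the chord functions as an applied dominant of IV.
With F# in the bass the chord is in first inversion, so the figured bass is 65.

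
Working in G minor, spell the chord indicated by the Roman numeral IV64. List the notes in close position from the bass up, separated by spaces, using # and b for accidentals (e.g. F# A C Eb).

G C E

IV64 is the major subdominant, borrowed from the parallel major. In G minor that root is C.
So the chord is C-E-G.
The figured bass 64 indicates second inversion, placing the fifth (G) in the bass: G-C-E.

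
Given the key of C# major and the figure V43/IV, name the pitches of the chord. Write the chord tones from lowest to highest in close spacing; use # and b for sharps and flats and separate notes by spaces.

G# B C# E#

The slash means an applied dominant: we want the dominant of IV. In C# major, IV is F# major, and its dominant is built on C#.
Building a dominant seventh chord on C# gives C#-E#-G#-B.
The figured bass 43 indicates second inversion, placing the fifth (G#) in the bass: G#-B-C#-E#.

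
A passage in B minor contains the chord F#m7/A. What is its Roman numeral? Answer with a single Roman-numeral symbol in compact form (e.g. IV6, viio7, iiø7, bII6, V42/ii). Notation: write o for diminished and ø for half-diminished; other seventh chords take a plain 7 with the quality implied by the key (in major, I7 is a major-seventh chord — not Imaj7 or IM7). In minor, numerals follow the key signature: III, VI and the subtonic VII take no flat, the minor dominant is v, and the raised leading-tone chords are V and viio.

The pitches F#-A-C#-E form a minor seventh chord rooted on F#.
In B minor, F# is the dominant; the diatonic minor seventh chord there is v7.
With A in the bass the chord is in first inversion, so the figured bass is 65.

v65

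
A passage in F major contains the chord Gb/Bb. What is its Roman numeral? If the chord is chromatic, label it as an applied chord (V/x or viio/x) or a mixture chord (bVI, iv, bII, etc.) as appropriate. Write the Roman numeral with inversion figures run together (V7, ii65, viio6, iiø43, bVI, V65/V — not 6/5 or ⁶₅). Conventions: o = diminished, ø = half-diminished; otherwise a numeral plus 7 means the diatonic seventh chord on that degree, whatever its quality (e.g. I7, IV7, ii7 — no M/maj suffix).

bII6

Stacked in thirds the chord is Gb-Bb-Db: a major triad on Gb.
Gb is the lowered second degree of F major (diatonic 2 would be G). This is the Neapolitan sixth — a major triad on the lowered second degree, here in its customary first inversion.
With Bb in the bass the chord is in first inversion, so the figured bass is 6.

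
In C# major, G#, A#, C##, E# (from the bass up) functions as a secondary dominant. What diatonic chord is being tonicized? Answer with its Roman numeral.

The chord is a dominant seventh chord on A#.
A dominant resolves down a perfect fifth: A# → D#. In C# major, D# is scale degree 2, i.e. ii.

ii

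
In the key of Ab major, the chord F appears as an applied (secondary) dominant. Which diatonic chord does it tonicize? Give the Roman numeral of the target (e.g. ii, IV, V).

The chord is a major triad on F.
A dominant resolves down a perfect fifth: F → Bb. In Ab major, Bb is scale degree 2, i.e. ii.

ii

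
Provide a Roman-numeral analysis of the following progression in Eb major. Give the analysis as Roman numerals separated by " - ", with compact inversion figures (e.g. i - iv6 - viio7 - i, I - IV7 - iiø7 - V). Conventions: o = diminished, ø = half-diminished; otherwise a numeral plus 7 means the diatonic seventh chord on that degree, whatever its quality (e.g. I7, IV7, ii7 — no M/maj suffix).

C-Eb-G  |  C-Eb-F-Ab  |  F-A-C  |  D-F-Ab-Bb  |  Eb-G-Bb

vi - ii43 - V/V - V65 - I

C-Eb-G: minor triad on C = scale degree 6 → vi.
C-Eb-F-Ab has root F, degree 2 in Eb major, so ii43.
F-A-C: a major triad on F, the applied dominant of V → V/V.
D-F-Ab-Bb: dominant seventh chord on Bb = scale degree 5 → V65.
Eb-G-Bb has root Eb, degree 1 in Eb major, so I.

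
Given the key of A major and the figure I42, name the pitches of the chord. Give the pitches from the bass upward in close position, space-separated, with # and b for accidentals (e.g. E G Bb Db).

In A major, the first degree is A, and the diatonic chord built there is a major seventh chord.
Stacking thirds from A gives A-C#-E-G#.
With the 42 figure the chord is in third inversion; from the bass G# upward in close position it reads G#-A-C#-E.

G# A C# E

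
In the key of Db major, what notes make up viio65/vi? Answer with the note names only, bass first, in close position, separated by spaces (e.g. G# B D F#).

C Eb Gb A

The slash marks an applied leading-tone chord: viio of vi. In Db major, vi is Bb, so the leading tone to it is A, a half step below.
Building a fully diminished seventh chord on A gives A-C-Eb-Gb.
The figured bass 65 indicates first inversion, placing the third (C) in the bass: C-Eb-Gb-A.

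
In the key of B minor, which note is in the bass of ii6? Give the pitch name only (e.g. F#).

ii in B minor has root C#; the chord is C#-E-G#.
The figure 6 means first inversion — the third is in the bass.

E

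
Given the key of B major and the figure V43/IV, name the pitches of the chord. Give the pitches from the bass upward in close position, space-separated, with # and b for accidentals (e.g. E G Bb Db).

F# A B D#

The slash means an applied dominant: we want the dominant of IV. In B major, IV is E major, and its dominant is built on B.
Building a dominant seventh chord on B gives B-D#-F#-A.
With the 43 figure the chord is in second inversion; from the bass F# upward in close position it reads F#-A-B-D#.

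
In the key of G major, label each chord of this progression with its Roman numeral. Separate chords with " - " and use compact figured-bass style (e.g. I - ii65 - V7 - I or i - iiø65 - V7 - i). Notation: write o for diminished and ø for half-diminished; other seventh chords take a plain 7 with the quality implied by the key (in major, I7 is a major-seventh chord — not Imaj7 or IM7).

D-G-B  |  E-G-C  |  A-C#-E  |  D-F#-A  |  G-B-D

I64 - IV6 - V/V - V - I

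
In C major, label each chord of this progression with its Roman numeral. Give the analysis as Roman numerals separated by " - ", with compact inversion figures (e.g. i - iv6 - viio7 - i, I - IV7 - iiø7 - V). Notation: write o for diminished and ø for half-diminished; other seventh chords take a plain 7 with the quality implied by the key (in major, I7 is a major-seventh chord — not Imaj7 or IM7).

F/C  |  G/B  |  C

F/C: root F is the subdominant; major triad there is IV64.
G/B: root G is the dominant; major triad there is V6.
C: major triad on C = scale degree 1 → I.

IV64 - V6 - I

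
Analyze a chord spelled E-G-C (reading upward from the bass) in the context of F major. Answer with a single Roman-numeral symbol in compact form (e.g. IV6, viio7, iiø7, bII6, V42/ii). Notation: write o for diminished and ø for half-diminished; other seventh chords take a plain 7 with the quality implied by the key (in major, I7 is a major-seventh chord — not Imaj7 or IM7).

V6

The pitches C-E-G form a major triad rooted on C.
C is scale degree 5 in F major, and a major triad on that degree is written V.
With E in the bass the chord is in first inversion, so the figured bass is 6.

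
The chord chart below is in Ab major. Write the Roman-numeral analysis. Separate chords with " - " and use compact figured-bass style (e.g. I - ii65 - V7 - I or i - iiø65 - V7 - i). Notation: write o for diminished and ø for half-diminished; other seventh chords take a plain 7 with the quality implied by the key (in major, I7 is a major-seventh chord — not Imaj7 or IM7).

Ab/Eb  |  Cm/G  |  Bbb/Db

I64 - iii64 - bII6

Ab/Eb has root Ab, degree 1 in Ab major, so I64.
Cm/G: minor triad on C = scale degree 3 → iii64.
Bbb/Db: Bbb with this quality isn't in the key; a major triad on b2 is the Neapolitan sixth, bII6 (third, Db, in the bass — hence the 6).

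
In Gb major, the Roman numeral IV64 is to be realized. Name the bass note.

IV in Gb major has root Cb; the chord is Cb-Eb-Gb.
The figure 64 means second inversion — the fifth is in the bass.

Gb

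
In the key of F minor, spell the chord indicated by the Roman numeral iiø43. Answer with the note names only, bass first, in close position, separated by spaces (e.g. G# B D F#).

Db F G Bb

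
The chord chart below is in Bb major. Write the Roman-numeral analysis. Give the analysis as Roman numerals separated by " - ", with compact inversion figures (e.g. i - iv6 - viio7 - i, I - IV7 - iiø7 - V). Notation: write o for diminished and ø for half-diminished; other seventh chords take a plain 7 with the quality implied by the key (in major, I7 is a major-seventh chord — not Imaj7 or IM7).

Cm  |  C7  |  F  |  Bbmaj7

ii - V7/V - V - I7

Cm has root C, degree 2 in Bb major, so ii.
C7 is the secondary dominant of V (dominant seventh chord on C): V7/V.
F: root F is the dominant; major triad there is V.
Bbmaj7: major seventh chord on Bb = scale degree 1 → I7.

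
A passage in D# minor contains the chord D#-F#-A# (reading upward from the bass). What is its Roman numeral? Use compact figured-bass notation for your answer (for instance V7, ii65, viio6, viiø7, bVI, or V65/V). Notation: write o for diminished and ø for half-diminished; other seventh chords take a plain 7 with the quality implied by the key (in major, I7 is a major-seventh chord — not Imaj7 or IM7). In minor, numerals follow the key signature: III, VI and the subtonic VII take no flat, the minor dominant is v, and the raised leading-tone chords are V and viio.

i

Stacked in thirds the chord is D#-F#-A#: a minor triad on D#.
D# is scale degree 1 in D# minor, and a minor triad on that degree is written i.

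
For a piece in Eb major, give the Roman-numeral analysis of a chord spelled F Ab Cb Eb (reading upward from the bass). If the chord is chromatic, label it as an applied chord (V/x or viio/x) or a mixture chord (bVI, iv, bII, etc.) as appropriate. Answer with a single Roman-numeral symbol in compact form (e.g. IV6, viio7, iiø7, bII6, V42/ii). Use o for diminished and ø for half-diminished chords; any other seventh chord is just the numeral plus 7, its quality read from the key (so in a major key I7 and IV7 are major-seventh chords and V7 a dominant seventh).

iiø7

The pitches F-Ab-Cb-Eb form a half-diminished seventh chord rooted on F.
F is the second degree of Eb major. This is the half-diminished supertonic seventh, borrowed from the parallel minor.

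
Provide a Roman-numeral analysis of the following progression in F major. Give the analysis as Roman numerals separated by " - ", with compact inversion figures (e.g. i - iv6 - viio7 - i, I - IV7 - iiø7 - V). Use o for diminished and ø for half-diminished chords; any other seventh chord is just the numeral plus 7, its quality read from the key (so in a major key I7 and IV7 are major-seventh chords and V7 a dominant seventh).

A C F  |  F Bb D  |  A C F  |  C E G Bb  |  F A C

A-C-F has root F, degree 1 in F major, so I6.
F-Bb-D has root Bb, degree 4 in F major, so IV64.
A-C-F has root F, degree 1 in F major, so I6.
C-E-G-Bb: dominant seventh chord on C = scale degree 5 → V7.
F-A-C: root F is the tonic; major triad there is I.

I6 - IV64 - I6 - V7 - I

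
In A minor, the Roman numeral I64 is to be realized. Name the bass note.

E

I in A minor has root A; the chord is A-C#-E.
The figure 64 means second inversion — the fifth is in the bass.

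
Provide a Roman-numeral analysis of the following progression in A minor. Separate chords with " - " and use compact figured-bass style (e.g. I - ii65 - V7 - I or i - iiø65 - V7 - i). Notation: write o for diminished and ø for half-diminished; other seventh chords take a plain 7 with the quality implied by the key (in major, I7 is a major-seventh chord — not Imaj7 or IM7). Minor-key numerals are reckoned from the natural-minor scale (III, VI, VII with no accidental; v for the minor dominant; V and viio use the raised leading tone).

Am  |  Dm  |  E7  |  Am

Am has root A, degree 1 in A minor, so i.
Dm has root D, degree 4 in A minor, so iv.
E7: dominant seventh chord on E = scale degree 5 → V7.
Am: root A is the tonic; minor triad there is i.

i - iv - V7 - i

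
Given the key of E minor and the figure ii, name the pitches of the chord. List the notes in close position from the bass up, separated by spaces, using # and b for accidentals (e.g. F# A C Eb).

F# A C#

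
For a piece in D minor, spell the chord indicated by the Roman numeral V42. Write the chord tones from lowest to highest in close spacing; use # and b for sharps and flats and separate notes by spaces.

In D minor, the dominant is A. The dominant is major (leading tone raised), so V is a dominant seventh chord.
Stacking thirds from A gives A-C#-E-G.
The figured bass 42 indicates third inversion, placing the seventh (G) in the bass: G-A-C#-E.

G A C# E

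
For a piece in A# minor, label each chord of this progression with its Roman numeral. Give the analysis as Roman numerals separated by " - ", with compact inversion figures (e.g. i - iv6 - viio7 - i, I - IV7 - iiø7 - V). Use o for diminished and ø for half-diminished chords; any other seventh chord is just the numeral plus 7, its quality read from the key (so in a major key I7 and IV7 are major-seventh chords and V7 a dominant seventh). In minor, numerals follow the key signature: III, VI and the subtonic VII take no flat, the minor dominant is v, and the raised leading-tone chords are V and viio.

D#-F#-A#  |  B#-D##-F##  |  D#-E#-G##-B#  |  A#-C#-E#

iv - V/V - V42 - i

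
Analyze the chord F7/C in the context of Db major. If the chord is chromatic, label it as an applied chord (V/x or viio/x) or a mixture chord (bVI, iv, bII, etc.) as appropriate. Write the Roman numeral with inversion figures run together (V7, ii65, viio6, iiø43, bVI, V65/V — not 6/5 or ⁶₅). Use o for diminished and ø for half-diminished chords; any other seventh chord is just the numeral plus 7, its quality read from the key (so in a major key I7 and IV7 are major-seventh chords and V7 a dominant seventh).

Stacked in thirds the chord is F-A-C-Eb: a dominant seventh chord on F.
F is not a diatonic chord root with this quality in Db major, but it lies a perfect fifth above Bb (vi), so the chord functions as an applied dominant of vi.
With C in the bass the chord is in second inversion, so the figured bass is 43.

V43/vi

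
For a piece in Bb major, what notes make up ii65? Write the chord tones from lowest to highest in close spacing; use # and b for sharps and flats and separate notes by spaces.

Eb G Bb C

In Bb major, scale degree 2 is C, and the diatonic chord built there is a minor seventh chord.
Stacking thirds from C gives C-Eb-G-Bb.
With the 65 figure the chord is in first inversion; from the bass Eb upward in close position it reads Eb-G-Bb-C.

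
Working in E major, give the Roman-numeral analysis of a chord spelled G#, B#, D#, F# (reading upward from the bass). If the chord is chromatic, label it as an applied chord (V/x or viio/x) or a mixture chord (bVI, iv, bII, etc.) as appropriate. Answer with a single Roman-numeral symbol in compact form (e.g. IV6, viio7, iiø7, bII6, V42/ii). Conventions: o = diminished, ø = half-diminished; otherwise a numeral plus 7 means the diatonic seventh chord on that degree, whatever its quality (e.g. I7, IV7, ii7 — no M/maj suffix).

V7/vi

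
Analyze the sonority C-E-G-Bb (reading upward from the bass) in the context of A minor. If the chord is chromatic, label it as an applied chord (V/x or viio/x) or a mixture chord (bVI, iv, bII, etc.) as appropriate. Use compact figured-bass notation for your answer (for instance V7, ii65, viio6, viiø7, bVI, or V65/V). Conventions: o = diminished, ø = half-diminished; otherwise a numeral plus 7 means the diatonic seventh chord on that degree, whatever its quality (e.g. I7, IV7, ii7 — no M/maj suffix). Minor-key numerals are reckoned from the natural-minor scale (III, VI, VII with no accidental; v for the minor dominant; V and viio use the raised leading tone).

Stacked in thirds the chord is C-E-G-Bb: a dominant seventh chord on C.
C is not a diatonic chord root with this quality in A minor, but it lies a perfect fifth above F (VI), so the chord functions as an applied dominant of VI.

V7/VI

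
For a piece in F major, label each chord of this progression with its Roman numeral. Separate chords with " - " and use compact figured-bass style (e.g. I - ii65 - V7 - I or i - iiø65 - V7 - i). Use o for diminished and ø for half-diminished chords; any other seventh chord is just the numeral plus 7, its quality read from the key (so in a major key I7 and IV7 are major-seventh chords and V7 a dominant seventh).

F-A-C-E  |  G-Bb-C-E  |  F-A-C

F-A-C-E: major seventh chord on F = scale degree 1 → I7.
G-Bb-C-E: dominant seventh chord on C = scale degree 5 → V43.
F-A-C: major triad on F = scale degree 1 → I.

I7 - V43 - I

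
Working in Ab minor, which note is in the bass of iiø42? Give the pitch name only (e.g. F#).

Ab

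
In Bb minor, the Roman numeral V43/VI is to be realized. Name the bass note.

Ab

The applied chord V43/VI is rooted on Db: Db-F-Ab-Cb.
The figure 43 means second inversion — the fifth is in the bass.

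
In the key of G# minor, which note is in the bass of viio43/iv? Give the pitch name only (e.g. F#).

F#

The applied chord viio43/iv is rooted on B#: B#-D#-F#-A.
The figure 43 means second inversion — the fifth is in the bass.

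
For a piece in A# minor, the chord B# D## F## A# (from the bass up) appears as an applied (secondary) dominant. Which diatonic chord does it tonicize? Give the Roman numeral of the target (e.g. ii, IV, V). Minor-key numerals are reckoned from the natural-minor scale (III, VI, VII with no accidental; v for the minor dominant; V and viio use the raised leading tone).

V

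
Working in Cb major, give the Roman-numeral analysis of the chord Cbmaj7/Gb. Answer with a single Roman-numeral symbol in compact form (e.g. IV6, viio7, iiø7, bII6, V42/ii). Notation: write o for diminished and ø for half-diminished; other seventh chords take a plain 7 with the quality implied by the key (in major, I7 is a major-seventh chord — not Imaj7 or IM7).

Stacked in thirds the chord is Cb-Eb-Gb-Bb: a major seventh chord on Cb.
In Cb major, Cb is the tonic; the diatonic major seventh chord there is I7.
With Gb in the bass the chord is in second inversion, so the figured bass is 43.

I43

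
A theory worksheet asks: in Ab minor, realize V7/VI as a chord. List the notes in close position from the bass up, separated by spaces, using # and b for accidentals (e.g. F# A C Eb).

V7/VI is a secondary dominant — the dominant seventh of VI. VI in Ab minor is Fb, so the applied chord's root is Cb, a perfect fifth above.
Building a dominant seventh chord on Cb gives Cb-Eb-Gb-Bbb.

Cb Eb Gb Bbb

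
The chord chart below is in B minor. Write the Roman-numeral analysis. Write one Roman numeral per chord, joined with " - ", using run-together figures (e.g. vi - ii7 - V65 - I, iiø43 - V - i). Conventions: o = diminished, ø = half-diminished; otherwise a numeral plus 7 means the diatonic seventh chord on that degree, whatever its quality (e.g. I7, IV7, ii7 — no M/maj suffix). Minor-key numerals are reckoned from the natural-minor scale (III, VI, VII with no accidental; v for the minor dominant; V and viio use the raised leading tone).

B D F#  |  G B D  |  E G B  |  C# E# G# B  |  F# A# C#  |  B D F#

B-D-F#: minor triad on B = scale degree 1 → i.
G-B-D has root G, degree 6 in B minor, so VI.
E-G-B: minor triad on E = scale degree 4 → iv.
C#-E#-G#-B: a dominant seventh chord on C#, the applied dominant of V → V7/V.
F#-A#-C#: major triad on F# = scale degree 5 → V.
B-D-F#: minor triad on B = scale degree 1 → i.

i - VI - iv - V7/V - V - i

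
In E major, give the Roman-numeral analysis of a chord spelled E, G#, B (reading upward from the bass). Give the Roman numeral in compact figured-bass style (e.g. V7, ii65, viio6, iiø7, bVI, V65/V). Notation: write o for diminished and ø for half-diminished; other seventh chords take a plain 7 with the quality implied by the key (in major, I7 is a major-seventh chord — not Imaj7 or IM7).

I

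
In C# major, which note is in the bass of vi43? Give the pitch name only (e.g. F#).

vi in C# major has root A#; the chord is A#-C#-E#-G#.
The figure 43 means second inversion — the fifth is in the bass.

E#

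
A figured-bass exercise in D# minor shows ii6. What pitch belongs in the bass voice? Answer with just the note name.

G#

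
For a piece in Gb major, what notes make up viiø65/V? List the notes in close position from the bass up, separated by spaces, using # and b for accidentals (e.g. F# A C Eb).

Eb Gb Bb C

The slash marks an applied leading-tone chord: viio of V. In Gb major, V is Db, so the leading tone to it is C, a half step below.
Building a half-diminished seventh chord on C gives C-Eb-Gb-Bb.
With the 65 figure the chord is in first inversion; from the bass Eb upward in close position it reads Eb-Gb-Bb-C.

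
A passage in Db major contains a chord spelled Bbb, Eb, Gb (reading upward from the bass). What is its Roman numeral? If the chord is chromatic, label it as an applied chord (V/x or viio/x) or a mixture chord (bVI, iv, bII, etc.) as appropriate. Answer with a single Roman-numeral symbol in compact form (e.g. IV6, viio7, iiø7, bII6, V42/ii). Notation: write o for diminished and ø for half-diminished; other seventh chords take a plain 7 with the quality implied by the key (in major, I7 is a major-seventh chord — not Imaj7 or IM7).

iio64

The pitches Eb-Gb-Bbb form a diminished triad rooted on Eb.
Eb is the second degree of Db major. This is the diminished supertonic triad, borrowed from the parallel minor.
With Bbb in the bass the chord is in second inversion, so the figured bass is 64.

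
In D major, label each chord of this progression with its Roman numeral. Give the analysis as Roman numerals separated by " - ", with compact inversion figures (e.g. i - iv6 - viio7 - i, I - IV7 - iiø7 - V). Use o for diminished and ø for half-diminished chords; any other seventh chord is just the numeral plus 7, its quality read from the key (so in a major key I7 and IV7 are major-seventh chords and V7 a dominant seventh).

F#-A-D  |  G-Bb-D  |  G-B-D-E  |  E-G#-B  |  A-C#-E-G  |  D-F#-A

I6 - iv - ii65 - V/V - V7 - I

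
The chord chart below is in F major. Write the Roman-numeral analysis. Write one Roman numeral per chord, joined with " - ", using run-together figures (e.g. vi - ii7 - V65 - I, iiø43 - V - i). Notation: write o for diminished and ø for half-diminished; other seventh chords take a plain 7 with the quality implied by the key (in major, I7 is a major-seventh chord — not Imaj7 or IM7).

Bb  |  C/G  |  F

IV - V64 - I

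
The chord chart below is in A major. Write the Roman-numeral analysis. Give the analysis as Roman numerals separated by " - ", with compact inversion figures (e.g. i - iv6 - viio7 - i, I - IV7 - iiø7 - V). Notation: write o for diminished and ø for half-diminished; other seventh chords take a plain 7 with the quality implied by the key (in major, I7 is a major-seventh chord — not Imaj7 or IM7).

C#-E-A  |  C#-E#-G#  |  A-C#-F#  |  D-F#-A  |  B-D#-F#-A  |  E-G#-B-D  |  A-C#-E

C#-E-A: root A is the tonic; major triad there is I6.
C#-E#-G# is the secondary dominant of vi (major triad on C#): V/vi.
A-C#-F#: root F# is the submediant; minor triad there is vi6.
D-F#-A has root D, degree 4 in A major, so IV.
B-D#-F#-A: a dominant seventh chord on B, the applied dominant of V → V7/V.
E-G#-B-D: root E is the dominant; dominant seventh chord there is V7.
A-C#-E: root A is the tonic; major triad there is I.

I6 - V/vi - vi6 - IV - V7/V - V7 - I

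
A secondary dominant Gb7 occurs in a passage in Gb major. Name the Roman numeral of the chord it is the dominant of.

IV

The chord is a dominant seventh chord on Gb.
A dominant resolves down a perfect fifth: Gb → Cb. In Gb major, Cb is scale degree 4, i.e. IV.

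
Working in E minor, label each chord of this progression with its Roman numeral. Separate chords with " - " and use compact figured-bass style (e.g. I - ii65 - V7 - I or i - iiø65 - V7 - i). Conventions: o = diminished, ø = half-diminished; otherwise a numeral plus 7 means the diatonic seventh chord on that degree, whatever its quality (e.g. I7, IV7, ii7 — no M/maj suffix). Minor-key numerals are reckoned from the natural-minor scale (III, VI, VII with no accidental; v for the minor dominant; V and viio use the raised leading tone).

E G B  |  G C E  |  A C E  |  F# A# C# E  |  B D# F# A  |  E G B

i - VI64 - iv - V7/V - V7 - i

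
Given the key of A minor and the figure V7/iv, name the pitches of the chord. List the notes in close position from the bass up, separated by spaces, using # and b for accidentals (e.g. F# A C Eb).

V7/iv is a secondary dominant — the dominant seventh of iv. iv in A minor is D, so the applied chord's root is A, a perfect fifth above.
Building a dominant seventh chord on A gives A-C#-E-G.

A C# E G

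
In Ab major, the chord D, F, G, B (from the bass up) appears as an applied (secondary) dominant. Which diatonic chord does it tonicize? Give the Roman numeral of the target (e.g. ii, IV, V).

iii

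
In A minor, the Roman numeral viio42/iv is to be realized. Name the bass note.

Bb

The applied chord viio42/iv is rooted on C#: C#-E-G-Bb.
The figure 42 means third inversion — the seventh is in the bass.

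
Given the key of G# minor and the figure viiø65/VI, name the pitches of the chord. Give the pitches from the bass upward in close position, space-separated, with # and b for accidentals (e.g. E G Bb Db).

F# A C# D#

viiø65/VI is a secondary leading-tone chord. The target VI is E in G# minor; the applied chord is rooted a semitone below, on D#.
Building a half-diminished seventh chord on D# gives D#-F#-A-C#.
With the 65 figure the chord is in first inversion; from the bass F# upward in close position it reads F#-A-C#-D#.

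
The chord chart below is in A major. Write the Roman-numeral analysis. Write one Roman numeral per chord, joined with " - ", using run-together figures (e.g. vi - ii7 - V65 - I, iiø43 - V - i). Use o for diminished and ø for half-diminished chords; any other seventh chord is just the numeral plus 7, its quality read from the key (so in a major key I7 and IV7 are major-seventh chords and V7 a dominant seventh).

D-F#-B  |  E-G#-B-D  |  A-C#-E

D-F#-B has root B, degree 2 in A major, so ii6.
E-G#-B-D: root E is the dominant; dominant seventh chord there is V7.
A-C#-E: root A is the tonic; major triad there is I.

ii6 - V7 - I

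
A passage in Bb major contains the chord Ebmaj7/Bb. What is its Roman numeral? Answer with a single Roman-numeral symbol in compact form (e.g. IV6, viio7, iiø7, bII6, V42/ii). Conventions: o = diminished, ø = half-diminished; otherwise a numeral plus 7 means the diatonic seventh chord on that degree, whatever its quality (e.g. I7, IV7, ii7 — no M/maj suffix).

IV43

The pitches Eb-G-Bb-D form a major seventh chord rooted on Eb.
Eb is scale degree 4 in Bb major, and a major seventh chord on that degree is written IV7.
With Bb in the bass the chord is in second inversion, so the figured bass is 43.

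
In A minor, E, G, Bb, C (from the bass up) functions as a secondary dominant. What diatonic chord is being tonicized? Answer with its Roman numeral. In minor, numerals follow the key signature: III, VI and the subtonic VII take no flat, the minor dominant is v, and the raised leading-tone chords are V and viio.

The chord is a dominant seventh chord on C.
A dominant resolves down a perfect fifth: C → F. In A minor, F is scale degree 6, i.e. VI.

VI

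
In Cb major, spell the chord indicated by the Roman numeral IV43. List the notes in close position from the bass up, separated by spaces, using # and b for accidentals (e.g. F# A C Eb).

In Cb major, the subdominant is Fb, and the diatonic chord built there is a major seventh chord.
That chord is spelled Fb-Ab-Cb-Eb.
The figured bass 43 indicates second inversion, placing the fifth (Cb) in the bass: Cb-Eb-Fb-Ab.

Cb Eb Fb Ab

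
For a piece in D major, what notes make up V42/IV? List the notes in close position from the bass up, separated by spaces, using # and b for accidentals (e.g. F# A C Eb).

C D F# A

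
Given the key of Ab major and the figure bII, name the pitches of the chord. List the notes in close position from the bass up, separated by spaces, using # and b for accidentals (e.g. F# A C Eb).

Bbb Db Fb

bII is the Neapolitan chord — a major triad on the lowered second degree. In Ab major that root is Bbb.
So the chord is Bbb-Db-Fb, a major triad.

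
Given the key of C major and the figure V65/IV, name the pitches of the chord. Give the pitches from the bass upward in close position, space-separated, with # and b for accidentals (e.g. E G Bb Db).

V65/IV is a secondary dominant — the dominant seventh of IV. IV in C major is F, so the applied chord's root is C, a perfect fifth above.
Building a dominant seventh chord on C gives C-E-G-Bb.
With the 65 figure the chord is in first inversion; from the bass E upward in close position it reads E-G-Bb-C.

E G Bb C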